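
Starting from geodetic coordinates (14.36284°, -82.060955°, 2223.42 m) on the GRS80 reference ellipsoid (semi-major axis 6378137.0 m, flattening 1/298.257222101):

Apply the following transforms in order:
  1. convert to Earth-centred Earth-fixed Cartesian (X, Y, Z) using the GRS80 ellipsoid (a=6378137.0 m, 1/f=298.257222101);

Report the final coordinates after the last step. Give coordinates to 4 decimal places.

X=853883.8857 m, Y=-6122957.5217 m, Z=1572454.8504 m

start: φ=14.362840°, λ=-82.060955°, h=2223.420 m
→ ECEF (a=6378137.000, f=1/298.257222101): X=853883.8857, Y=-6122957.5217, Z=1572454.8504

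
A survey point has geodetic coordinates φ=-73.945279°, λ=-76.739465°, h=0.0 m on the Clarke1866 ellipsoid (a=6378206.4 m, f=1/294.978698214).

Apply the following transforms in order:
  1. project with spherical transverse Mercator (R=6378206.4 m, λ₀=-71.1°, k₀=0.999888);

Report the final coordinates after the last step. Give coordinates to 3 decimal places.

start: φ=-73.945279°, λ=-76.739465°, h=0.000 m
→ tm (R=6378206.4, λ₀=-71.1°): E=-173361.5043, N=-8238925.0579

E=-173361.504 m, N=-8238925.058 m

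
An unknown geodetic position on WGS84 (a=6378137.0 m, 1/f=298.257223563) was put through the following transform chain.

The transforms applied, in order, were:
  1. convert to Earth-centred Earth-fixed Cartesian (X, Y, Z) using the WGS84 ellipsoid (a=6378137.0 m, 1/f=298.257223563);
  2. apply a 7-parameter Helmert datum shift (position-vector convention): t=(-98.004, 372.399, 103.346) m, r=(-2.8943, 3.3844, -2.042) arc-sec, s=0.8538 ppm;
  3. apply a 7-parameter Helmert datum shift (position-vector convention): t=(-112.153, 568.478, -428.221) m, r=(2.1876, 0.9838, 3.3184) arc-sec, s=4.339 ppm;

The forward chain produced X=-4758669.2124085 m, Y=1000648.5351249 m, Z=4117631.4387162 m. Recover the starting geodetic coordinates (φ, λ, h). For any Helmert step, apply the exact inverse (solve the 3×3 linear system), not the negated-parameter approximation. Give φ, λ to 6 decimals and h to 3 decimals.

start: X=-4758669.2124, Y=1000648.5351, Z=4117631.4387 m
→ Helmert⁻¹: X=-4758539.9622, Y=1000195.9482, Z=4118008.4874
→ Helmert⁻¹: X=-4758515.3581, Y=999717.8054, Z=4117837.5756
→ geod (Bowring, a=6378137.000): φ=40.45021900°, λ=168.13526700°, h=2593.5640 m

φ=40.450219°, λ=168.135267°, h=2593.564 m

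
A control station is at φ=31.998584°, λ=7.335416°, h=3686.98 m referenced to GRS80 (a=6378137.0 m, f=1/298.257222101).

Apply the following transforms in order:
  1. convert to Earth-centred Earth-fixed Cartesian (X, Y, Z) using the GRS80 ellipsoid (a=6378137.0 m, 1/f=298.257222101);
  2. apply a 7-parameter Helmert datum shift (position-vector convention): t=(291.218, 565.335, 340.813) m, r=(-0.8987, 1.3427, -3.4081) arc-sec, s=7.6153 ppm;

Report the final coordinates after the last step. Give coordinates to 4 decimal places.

X=5373297.1706 m, Y=692160.8187 m, Z=3362580.4287 m

start: φ=31.998584°, λ=7.335416°, h=3686.980 m
→ ECEF (a=6378137.000, f=1/298.257222101): X=5372931.7206, Y=691664.3442, Z=3362252.0006
→ Helmert 7p (PV): X=5373297.1706, Y=692160.8187, Z=3362580.4287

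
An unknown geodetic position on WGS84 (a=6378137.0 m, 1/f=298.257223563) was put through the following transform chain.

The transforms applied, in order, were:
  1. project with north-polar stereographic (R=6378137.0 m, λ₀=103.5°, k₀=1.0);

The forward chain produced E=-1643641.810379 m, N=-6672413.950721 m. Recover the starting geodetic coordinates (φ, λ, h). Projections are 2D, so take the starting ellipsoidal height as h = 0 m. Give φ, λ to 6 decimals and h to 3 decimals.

start: E=-1643641.8104, N=-6672413.9507 m
→ stereo⁻¹: φ=33.37681800°, λ=89.66162200°

φ=33.376818°, λ=89.661622°, h=0.000 m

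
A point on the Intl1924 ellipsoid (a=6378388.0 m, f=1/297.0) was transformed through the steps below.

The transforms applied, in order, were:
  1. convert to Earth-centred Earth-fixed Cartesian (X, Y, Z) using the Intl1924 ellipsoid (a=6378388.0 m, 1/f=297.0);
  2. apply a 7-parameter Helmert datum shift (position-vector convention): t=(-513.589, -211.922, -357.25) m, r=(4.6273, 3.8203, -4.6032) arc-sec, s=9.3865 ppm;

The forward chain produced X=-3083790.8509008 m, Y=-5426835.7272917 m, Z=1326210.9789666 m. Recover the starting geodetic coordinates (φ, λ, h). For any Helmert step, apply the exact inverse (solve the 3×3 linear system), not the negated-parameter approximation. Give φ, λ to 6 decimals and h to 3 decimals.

start: X=-3083790.8509, Y=-5426835.7273, Z=1326210.9790 m
→ Helmert⁻¹: X=-3083151.7864, Y=-5426611.9142, Z=1326620.4126
→ geod (Bowring, a=6378388.000): φ=12.07870400°, λ=-119.60325000°, h=3286.4510 m

φ=12.078704°, λ=-119.603250°, h=3286.451 m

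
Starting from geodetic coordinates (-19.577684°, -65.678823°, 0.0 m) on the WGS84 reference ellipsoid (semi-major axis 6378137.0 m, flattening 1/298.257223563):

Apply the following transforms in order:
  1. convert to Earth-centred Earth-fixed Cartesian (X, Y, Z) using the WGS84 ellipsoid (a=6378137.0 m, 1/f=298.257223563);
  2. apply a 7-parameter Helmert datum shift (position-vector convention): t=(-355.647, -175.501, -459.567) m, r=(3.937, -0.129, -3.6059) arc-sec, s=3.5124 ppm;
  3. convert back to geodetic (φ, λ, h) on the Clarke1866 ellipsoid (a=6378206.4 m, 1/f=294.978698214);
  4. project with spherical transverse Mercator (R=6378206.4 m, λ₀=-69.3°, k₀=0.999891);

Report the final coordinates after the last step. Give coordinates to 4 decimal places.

E=379463.2901 m, N=-2183873.2178 m

start: φ=-19.577684°, λ=-65.678823°, h=0.000 m
→ ECEF (a=6378137.000, f=1/298.257223563): X=2475911.0501, Y=-5478135.6596, Z=-2123706.6072
→ Helmert 7p (PV): X=2475469.6591, Y=-5478333.1502, Z=-2124276.6472
→ geod (Bowring, a=6378206.400): φ=-19.58389490°, λ=-65.68343165°, h=146.5823 m
→ tm (R=6378206.4, λ₀=-69.3°): E=379463.2901, N=-2183873.2178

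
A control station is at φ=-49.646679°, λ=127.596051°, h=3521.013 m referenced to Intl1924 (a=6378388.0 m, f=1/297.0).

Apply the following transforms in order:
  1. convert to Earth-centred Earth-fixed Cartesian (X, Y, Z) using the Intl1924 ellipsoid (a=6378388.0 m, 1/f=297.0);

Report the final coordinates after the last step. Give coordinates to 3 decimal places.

X=-2525998.879 m, Y=3280544.100 m, Z=-4840211.607 m

start: φ=-49.646679°, λ=127.596051°, h=3521.013 m
→ ECEF (a=6378388.000, f=1/297.0): X=-2525998.8786, Y=3280544.0996, Z=-4840211.6071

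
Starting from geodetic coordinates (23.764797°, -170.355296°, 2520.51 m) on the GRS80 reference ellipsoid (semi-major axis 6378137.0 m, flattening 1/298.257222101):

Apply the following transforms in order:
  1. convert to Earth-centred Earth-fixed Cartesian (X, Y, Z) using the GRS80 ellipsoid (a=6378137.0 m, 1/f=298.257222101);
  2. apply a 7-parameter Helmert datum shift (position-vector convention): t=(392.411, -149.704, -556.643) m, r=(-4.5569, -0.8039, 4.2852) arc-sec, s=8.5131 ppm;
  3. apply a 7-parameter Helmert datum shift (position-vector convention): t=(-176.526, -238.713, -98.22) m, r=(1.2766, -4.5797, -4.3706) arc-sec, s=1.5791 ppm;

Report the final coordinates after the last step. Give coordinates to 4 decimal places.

X=-5760125.7443 m, Y=-979246.4404 m, Z=2554715.5173 m

start: φ=23.764797°, λ=-170.355296°, h=2520.510 m
→ ECEF (a=6378137.000, f=1/298.257222101): X=-5760216.3994, Y=-978891.1649, Z=2555479.3610
→ Helmert 7p (PV): X=-5759862.6486, Y=-979112.4159, Z=2554943.6492
→ Helmert 7p (PV): X=-5760125.7443, Y=-979246.4404, Z=2554715.5173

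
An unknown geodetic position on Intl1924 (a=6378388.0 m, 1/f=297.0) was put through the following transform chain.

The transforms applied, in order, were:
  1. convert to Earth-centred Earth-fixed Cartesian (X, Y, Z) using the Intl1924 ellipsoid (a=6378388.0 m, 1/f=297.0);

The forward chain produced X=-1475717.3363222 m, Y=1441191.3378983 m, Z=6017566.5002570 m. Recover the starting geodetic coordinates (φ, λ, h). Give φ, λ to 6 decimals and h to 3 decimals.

φ=71.197429°, λ=135.678150°, h=2119.957 m

start: X=-1475717.3363, Y=1441191.3379, Z=6017566.5003 m
→ geod (Bowring, a=6378388.000): φ=71.19742900°, λ=135.67815000°, h=2119.9570 m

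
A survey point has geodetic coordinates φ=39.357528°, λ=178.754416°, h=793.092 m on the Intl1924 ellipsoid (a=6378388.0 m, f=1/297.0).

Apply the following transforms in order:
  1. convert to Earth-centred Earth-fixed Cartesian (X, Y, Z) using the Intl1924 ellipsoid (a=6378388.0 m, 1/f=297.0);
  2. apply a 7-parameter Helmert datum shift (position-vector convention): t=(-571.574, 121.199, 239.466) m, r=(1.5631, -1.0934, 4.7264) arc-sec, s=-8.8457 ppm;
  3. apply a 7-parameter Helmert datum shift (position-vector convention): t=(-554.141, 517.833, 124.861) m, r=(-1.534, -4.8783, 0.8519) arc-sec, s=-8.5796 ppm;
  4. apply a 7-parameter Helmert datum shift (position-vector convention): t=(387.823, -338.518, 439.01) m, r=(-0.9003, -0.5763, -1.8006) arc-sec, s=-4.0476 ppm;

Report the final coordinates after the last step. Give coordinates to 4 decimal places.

start: φ=39.357528°, λ=178.754416°, h=793.092 m
→ ECEF (a=6378388.000, f=1/297.0): X=-4937920.6905, Y=107365.0482, Z=4023655.2757
→ Helmert 7p (PV): X=-4938472.3743, Y=107341.6583, Z=4023833.7878
→ Helmert 7p (PV): X=-4939079.7540, Y=107868.0992, Z=4023806.5305
→ Helmert 7p (PV): X=-4938682.2404, Y=107589.8233, Z=4024214.9833

X=-4938682.2404 m, Y=107589.8233 m, Z=4024214.9833 m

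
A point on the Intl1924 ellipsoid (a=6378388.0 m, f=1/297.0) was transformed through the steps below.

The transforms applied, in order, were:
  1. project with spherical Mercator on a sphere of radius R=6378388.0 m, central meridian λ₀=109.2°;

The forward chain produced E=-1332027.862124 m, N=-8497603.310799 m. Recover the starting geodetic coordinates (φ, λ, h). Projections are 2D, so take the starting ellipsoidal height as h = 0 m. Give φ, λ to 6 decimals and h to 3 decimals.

start: E=-1332027.8621, N=-8497603.3108 m
→ merc⁻¹: φ=-60.43517600°, λ=97.23466100°

φ=-60.435176°, λ=97.234661°, h=0.000 m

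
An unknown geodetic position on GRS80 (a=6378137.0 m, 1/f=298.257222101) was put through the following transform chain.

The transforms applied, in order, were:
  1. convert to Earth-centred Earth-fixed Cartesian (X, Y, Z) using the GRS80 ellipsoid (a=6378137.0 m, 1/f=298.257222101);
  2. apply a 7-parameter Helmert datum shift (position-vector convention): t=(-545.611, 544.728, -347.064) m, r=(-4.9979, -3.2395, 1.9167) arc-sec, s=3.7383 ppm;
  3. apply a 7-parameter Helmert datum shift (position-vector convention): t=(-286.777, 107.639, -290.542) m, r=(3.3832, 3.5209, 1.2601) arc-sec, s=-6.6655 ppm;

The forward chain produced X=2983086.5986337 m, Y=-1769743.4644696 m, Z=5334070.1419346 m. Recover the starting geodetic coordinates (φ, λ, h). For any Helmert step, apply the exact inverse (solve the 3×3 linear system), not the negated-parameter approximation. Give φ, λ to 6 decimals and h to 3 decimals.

φ=57.136263°, λ=-30.682714°, h=671.485 m

start: X=2983086.5986, Y=-1769743.4645, Z=5334070.1419 m
→ Helmert⁻¹: X=2983291.3911, Y=-1769793.6286, Z=5334476.1931
→ Helmert⁻¹: X=2983893.1800, Y=-1770488.7290, Z=5334713.5505
→ geod (Bowring, a=6378137.000): φ=57.13626300°, λ=-30.68271400°, h=671.4850 m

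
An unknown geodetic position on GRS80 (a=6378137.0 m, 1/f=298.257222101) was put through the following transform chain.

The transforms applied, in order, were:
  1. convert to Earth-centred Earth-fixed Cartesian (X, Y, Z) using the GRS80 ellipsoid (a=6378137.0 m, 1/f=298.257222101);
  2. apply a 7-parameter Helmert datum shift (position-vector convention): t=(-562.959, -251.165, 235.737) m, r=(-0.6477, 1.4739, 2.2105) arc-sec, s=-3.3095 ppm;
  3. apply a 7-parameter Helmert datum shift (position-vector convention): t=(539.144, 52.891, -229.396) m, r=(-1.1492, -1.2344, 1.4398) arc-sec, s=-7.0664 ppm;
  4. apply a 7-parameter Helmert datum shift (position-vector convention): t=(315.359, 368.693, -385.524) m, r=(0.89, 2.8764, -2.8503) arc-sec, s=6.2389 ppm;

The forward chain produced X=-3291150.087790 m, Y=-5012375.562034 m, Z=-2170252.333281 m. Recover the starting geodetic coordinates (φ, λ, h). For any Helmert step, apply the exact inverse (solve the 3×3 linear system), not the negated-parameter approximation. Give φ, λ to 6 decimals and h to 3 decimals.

start: X=-3291150.0878, Y=-5012375.5620, Z=-2170252.3333 m
→ Helmert⁻¹: X=-3291345.3828, Y=-5012767.8258, Z=-2169877.5409
→ Helmert⁻¹: X=-3291955.7645, Y=-5012821.0724, Z=-2169671.7046
→ Helmert⁻¹: X=-3291441.9111, Y=-5012544.4089, Z=-2169953.8826
→ geod (Bowring, a=6378137.000): φ=-20.01680100°, λ=-123.29054200°, h=1488.2220 m

φ=-20.016801°, λ=-123.290542°, h=1488.222 m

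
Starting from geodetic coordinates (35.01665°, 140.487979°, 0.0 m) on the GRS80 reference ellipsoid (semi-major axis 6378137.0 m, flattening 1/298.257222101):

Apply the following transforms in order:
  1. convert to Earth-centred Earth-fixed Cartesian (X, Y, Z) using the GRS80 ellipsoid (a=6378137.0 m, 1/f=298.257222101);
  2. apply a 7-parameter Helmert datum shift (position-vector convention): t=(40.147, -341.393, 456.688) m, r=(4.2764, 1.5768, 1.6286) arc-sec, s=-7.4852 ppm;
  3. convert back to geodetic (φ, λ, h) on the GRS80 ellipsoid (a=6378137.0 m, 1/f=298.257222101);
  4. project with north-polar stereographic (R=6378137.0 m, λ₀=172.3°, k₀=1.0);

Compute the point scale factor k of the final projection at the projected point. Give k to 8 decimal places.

1.27073144

start: φ=35.016650°, λ=140.487979°, h=0.000 m
→ ECEF (a=6378137.000, f=1/298.257222101): X=-4034410.2702, Y=3327133.0548, Z=3639379.8627
→ Helmert 7p (PV): X=-4034338.3734, Y=3326659.4502, Z=3639909.1298
→ geod (Bowring, a=6378137.000): φ=35.02240251°, λ=140.49148137°, h=11.5321 m
→ into stereo (λ₀=172.3°): φ=35.02240251°, λ−λ₀=-31.80851863°
scale k = 1.27073144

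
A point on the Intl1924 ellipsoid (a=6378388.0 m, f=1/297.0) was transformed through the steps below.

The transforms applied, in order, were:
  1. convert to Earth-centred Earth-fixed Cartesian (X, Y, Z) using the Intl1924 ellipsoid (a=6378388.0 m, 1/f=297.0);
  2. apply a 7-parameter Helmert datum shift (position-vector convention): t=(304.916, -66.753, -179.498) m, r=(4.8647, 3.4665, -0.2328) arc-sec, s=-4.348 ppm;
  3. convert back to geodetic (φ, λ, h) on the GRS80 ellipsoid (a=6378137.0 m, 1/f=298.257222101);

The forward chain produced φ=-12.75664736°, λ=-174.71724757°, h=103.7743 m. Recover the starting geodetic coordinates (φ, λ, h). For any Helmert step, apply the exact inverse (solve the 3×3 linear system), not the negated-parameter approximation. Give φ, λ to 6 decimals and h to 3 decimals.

φ=-12.755665°, λ=-174.717731°, h=135.579 m

start: φ=-12.756647°, λ=-174.717248°, h=103.774 m
→ ECEF (a=6378137.000, f=1/298.257222101): X=-6195392.8325, Y=-572848.2396, Z=-1399183.3792
→ Helmert⁻¹: X=-6195700.5276, Y=-572823.9672, Z=-1399100.5795
→ geod (Bowring, a=6378388.000): φ=-12.75566500°, λ=-174.71773100°, h=135.5790 m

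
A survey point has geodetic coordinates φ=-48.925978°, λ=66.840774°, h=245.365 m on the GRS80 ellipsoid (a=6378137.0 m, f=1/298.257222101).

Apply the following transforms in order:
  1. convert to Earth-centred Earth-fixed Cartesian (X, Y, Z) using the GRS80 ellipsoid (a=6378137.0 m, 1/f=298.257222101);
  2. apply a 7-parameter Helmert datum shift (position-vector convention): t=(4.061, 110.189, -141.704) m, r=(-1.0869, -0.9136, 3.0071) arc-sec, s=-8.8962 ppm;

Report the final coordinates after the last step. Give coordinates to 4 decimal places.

start: φ=-48.925978°, λ=66.840774°, h=245.365 m
→ ECEF (a=6378137.000, f=1/298.257222101): X=1651338.5718, Y=3860446.5312, Z=-4785339.0853
→ Helmert 7p (PV): X=1651292.8572, Y=3860521.2354, Z=-4785451.2460

X=1651292.8572 m, Y=3860521.2354 m, Z=-4785451.2460 m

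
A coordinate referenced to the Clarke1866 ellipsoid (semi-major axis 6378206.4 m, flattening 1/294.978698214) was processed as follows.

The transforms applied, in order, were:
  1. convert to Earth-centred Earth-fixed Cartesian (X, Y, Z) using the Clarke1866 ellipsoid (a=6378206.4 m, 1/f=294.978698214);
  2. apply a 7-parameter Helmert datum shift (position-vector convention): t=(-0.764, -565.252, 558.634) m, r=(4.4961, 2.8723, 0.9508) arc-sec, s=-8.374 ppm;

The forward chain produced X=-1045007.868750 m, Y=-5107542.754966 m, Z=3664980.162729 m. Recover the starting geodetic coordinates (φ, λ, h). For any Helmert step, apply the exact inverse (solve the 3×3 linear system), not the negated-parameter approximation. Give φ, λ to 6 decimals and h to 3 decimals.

φ=35.290256°, λ=-101.565407°, h=933.503 m

start: X=-1045007.8688, Y=-5107542.7550, Z=3664980.1627 m
→ Helmert⁻¹: X=-1045090.4266, Y=-5106935.5729, Z=3664548.9811
→ geod (Bowring, a=6378206.400): φ=35.29025600°, λ=-101.56540700°, h=933.5030 m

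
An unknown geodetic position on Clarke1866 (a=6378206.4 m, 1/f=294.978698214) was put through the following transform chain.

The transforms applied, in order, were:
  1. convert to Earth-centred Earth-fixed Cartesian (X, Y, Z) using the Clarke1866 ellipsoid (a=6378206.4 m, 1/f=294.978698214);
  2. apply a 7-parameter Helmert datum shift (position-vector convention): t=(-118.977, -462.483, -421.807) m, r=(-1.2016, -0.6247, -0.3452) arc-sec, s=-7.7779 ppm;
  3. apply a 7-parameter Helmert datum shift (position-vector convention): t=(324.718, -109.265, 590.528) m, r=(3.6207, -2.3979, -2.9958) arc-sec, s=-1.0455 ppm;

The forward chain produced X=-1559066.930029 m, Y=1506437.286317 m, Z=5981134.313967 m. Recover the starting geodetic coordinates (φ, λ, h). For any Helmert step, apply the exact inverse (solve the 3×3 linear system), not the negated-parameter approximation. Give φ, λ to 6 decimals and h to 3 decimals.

start: X=-1559066.9300, Y=1506437.2863, Z=5981134.3140 m
→ Helmert⁻¹: X=-1559345.6349, Y=1506630.4587, Z=5980541.7197
→ Helmert⁻¹: X=-1559223.1934, Y=1507067.2118, Z=5981023.5482
→ geod (Bowring, a=6378206.400): φ=70.19545300°, λ=135.97447700°, h=2917.4860 m

φ=70.195453°, λ=135.974477°, h=2917.486 m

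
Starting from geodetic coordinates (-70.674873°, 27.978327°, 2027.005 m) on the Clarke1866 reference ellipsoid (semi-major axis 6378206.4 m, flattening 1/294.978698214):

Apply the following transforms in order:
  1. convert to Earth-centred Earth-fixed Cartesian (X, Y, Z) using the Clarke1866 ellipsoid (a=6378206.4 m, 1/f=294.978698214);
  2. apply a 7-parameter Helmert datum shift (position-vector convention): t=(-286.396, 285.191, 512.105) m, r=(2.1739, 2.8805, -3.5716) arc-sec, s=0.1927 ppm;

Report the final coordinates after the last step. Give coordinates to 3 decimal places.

X=1869920.557 m, Y=993850.803 m, Z=-5997608.295 m

start: φ=-70.674873°, λ=27.978327°, h=2027.005 m
→ ECEF (a=6378206.400, f=1/294.978698214): X=1870273.1526, Y=993534.5889, Z=-5998103.5972
→ Helmert 7p (PV): X=1869920.5568, Y=993850.8026, Z=-5997608.2953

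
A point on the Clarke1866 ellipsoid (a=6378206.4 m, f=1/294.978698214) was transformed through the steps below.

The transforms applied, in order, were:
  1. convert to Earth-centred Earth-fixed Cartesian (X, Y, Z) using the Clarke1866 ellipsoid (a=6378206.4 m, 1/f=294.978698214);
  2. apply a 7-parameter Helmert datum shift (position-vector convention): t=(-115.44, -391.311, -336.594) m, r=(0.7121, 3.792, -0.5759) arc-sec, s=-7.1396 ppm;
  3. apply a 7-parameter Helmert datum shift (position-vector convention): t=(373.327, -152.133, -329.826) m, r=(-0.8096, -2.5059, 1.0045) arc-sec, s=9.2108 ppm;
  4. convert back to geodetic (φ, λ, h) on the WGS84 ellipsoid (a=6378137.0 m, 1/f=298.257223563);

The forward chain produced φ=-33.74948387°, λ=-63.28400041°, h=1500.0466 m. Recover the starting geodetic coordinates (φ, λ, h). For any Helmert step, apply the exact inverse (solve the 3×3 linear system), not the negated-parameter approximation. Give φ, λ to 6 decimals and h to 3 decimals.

start: φ=-33.749484°, λ=-63.284000°, h=1500.047 m
→ ECEF (a=6378137.000, f=1/298.257223563): X=2387205.6091, Y=-4743129.9453, Z=-3524209.3377
→ Helmert⁻¹: X=2386744.3882, Y=-4742931.9179, Z=-3523894.6670
→ Helmert⁻¹: X=2386954.8880, Y=-4742579.9670, Z=-3523522.9747
→ geod (Bowring, a=6378206.400): φ=-33.74934300°, λ=-63.28374900°, h=620.3940 m

φ=-33.749343°, λ=-63.283749°, h=620.394 m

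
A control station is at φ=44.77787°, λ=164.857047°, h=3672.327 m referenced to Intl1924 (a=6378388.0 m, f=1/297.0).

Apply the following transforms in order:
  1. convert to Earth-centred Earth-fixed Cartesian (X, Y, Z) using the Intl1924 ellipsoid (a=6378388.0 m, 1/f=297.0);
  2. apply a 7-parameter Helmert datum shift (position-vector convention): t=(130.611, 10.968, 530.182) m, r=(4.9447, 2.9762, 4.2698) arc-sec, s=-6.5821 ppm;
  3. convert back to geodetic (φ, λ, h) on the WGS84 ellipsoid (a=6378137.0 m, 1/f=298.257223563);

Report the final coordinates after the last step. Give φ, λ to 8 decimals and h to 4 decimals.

φ=44.78237135°, λ=164.85876256°, h=4122.5700 m

start: φ=44.777870°, λ=164.857047°, h=3672.327 m
→ ECEF (a=6378388.000, f=1/297.0): X=-4380262.5187, Y=1185409.0717, Z=4472526.2381
→ Helmert 7p (PV): X=-4380063.0811, Y=1185214.3465, Z=4473118.6012
→ geod (Bowring, a=6378137.000): φ=44.78237135°, λ=164.85876256°, h=4122.5700 m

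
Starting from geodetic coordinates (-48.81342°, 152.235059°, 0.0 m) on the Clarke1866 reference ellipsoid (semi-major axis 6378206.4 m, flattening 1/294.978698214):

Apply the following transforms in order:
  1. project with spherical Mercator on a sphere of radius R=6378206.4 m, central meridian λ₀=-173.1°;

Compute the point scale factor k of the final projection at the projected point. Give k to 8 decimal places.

start: φ=-48.813420°, λ=152.235059°, h=0.000 m
→ into merc (λ₀=-173.1°): φ=-48.81342000°, λ−λ₀=-34.66494100°
scale k = 1.51857242

1.51857242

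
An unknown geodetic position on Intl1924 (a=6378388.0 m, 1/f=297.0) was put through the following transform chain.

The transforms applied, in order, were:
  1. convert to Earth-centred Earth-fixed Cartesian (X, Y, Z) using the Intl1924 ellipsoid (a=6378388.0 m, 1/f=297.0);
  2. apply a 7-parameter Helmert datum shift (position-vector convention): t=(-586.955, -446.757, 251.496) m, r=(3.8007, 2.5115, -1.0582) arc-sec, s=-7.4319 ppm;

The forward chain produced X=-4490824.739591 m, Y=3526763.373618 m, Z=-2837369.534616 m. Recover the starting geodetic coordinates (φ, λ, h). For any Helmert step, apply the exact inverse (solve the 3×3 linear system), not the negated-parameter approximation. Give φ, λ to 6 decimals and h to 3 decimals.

start: X=-4490824.7396, Y=3526763.3736, Z=-2837369.5346 m
→ Helmert⁻¹: X=-4490254.6984, Y=3527161.0189, Z=-2837761.7860
→ geod (Bowring, a=6378388.000): φ=-26.58109600°, λ=141.84984500°, h=2100.1750 m

φ=-26.581096°, λ=141.849845°, h=2100.175 m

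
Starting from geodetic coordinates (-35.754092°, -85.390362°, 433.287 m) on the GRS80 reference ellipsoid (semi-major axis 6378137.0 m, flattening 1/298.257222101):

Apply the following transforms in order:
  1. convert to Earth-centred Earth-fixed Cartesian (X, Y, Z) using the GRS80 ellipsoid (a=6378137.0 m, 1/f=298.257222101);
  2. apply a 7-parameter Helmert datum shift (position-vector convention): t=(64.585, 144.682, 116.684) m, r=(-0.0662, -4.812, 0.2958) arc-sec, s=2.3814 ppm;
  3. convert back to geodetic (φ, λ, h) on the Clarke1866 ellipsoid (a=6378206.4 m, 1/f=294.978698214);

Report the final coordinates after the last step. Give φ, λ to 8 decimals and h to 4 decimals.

start: φ=-35.754092°, λ=-85.390362°, h=433.287 m
→ ECEF (a=6378137.000, f=1/298.257222101): X=416487.0897, Y=-5165577.8556, Z=-3706336.3535
→ Helmert 7p (PV): X=416646.5406, Y=-5165446.0672, Z=-3706217.1216
→ geod (Bowring, a=6378206.400): φ=-35.75587553°, λ=-85.38848768°, h=279.0659 m

φ=-35.75587553°, λ=-85.38848768°, h=279.0659 m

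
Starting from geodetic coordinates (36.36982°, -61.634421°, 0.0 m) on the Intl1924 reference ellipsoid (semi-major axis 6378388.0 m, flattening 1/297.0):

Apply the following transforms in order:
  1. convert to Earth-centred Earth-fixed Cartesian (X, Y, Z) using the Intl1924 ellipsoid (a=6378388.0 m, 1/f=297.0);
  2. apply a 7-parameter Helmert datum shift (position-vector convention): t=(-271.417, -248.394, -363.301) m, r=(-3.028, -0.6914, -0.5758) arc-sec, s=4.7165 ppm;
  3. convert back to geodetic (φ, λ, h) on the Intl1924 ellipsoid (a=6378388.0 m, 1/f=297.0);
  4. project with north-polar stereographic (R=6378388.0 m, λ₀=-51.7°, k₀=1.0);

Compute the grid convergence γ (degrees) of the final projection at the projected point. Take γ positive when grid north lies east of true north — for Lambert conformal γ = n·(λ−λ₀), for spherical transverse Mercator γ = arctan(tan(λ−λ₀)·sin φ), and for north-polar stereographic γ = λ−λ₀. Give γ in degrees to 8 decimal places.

-9.93838837

start: φ=36.369820°, λ=-61.634421°, h=0.000 m
→ ECEF (a=6378388.000, f=1/297.0): X=2442941.6062, Y=-4524620.8302, Z=3761372.1693
→ Helmert 7p (PV): X=2442656.4723, Y=-4524842.1664, Z=3761101.2200
→ geod (Bowring, a=6378388.000): φ=36.36753698°, λ=-61.63838837°, h=-112.9115 m
→ into stereo (λ₀=-51.7°): φ=36.36753698°, λ−λ₀=-9.93838837°
convergence γ = -9.93838837°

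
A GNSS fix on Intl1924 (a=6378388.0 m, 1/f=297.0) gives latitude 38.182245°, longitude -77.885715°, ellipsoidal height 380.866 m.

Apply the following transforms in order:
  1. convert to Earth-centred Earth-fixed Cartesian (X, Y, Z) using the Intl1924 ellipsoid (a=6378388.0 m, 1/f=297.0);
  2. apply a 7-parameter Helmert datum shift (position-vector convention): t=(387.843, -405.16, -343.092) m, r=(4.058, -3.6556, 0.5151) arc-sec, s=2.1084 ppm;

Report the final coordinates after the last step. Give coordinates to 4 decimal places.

X=1053941.2271 m, Y=-4909162.8082 m, Z=3921251.2959 m

start: φ=38.182245°, λ=-77.885715°, h=380.866 m
→ ECEF (a=6378388.000, f=1/297.0): X=1053608.4076, Y=-4908672.7759, Z=3921664.0186
→ Helmert 7p (PV): X=1053941.2271, Y=-4909162.8082, Z=3921251.2959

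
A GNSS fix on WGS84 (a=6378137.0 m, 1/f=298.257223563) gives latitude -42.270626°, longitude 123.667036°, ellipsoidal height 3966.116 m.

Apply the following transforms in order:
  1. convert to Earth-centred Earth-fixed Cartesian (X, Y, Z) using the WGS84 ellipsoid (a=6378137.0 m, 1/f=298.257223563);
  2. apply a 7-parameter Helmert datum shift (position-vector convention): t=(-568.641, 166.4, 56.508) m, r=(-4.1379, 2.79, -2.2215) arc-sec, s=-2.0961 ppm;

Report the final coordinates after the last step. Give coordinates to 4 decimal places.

start: φ=-42.270626°, λ=123.667036°, h=3966.116 m
→ ECEF (a=6378137.000, f=1/298.257223563): X=-2622020.5502, Y=3936458.3572, Z=-4270562.9472
→ Helmert 7p (PV): X=-2622599.0639, Y=3936559.0734, Z=-4270540.9910

X=-2622599.0639 m, Y=3936559.0734 m, Z=-4270540.9910 m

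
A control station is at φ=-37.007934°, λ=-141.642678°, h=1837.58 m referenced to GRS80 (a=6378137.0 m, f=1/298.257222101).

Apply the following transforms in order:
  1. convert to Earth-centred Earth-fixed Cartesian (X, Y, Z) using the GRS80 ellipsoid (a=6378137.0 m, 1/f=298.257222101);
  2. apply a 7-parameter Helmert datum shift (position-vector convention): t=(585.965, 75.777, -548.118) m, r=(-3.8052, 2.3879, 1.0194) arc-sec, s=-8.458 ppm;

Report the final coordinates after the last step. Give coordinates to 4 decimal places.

start: φ=-37.007934°, λ=-141.642678°, h=1837.580 m
→ ECEF (a=6378137.000, f=1/298.257222101): X=-3999924.8842, Y=-3165453.1524, Z=-3819202.4063
→ Helmert 7p (PV): X=-3999333.6577, Y=-3165440.8268, Z=-3819613.5191

X=-3999333.6577 m, Y=-3165440.8268 m, Z=-3819613.5191 m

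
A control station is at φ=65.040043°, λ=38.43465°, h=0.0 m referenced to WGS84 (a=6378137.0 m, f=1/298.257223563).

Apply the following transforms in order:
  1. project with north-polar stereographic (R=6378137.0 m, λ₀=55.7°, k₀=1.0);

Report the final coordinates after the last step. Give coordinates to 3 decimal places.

E=-837954.564 m, N=-2696104.015 m

start: φ=65.040043°, λ=38.434650°, h=0.000 m
→ stereo (R=6378137.0, λ₀=55.7°): E=-837954.5642, N=-2696104.0147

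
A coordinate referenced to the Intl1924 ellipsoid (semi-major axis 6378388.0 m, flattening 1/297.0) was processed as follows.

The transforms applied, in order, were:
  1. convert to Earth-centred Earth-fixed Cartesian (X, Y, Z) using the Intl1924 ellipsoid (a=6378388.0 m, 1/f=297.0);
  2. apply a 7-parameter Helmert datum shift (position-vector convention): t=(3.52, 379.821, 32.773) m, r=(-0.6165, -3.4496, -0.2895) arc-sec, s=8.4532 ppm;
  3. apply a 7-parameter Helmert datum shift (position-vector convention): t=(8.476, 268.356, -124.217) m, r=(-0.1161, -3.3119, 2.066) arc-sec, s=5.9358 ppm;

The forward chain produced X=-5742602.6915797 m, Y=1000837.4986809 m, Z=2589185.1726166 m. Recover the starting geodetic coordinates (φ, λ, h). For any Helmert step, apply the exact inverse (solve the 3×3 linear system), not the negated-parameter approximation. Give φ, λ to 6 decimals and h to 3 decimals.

start: X=-5742602.6916, Y=1000837.4987, Z=2589185.1726 m
→ Helmert⁻¹: X=-5742525.4817, Y=1000619.2646, Z=2589386.7884
→ Helmert⁻¹: X=-5742438.5572, Y=1000215.1893, Z=2589431.1541
→ geod (Bowring, a=6378388.000): φ=24.09636600°, λ=170.11937400°, h=3347.0600 m

φ=24.096366°, λ=170.119374°, h=3347.060 m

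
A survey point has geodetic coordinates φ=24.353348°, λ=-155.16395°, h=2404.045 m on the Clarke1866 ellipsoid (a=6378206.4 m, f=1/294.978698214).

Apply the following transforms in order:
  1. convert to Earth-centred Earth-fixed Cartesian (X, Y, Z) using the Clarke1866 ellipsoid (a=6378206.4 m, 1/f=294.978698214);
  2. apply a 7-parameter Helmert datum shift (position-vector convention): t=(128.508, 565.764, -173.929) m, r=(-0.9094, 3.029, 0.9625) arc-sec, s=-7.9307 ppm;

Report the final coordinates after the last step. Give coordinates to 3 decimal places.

start: φ=24.353348°, λ=-155.163950°, h=2404.045 m
→ ECEF (a=6378206.400, f=1/294.978698214): X=-5278287.3025, Y=-2442942.4174, Z=2614828.4645
→ Helmert 7p (PV): X=-5278067.1361, Y=-2442370.3808, Z=2614722.0798

X=-5278067.136 m, Y=-2442370.381 m, Z=2614722.080 m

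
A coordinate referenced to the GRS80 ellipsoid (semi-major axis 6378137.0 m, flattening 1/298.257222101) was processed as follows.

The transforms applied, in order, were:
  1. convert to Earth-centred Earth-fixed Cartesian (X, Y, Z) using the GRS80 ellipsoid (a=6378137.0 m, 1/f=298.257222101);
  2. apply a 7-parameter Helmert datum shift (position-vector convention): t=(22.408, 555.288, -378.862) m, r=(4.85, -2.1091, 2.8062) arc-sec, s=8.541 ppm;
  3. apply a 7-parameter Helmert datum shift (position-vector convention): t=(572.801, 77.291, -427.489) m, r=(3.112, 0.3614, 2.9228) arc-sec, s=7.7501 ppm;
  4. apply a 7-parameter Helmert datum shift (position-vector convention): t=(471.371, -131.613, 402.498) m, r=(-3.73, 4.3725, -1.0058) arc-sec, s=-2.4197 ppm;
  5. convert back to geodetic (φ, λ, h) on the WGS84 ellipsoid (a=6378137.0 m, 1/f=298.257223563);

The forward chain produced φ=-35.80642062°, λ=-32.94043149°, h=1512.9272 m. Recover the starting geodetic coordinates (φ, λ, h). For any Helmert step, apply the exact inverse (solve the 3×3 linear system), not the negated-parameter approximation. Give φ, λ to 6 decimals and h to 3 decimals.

φ=-35.805500°, λ=-32.953233°, h=682.893 m

start: φ=-35.806421°, λ=-32.940431°, h=1512.927 m
→ ECEF (a=6378137.000, f=1/298.257223563): X=4347094.4752, Y=-2816614.9425, Z=-3711678.6188
→ Helmert⁻¹: X=4346726.0450, Y=-2816401.8218, Z=-3712048.8855
→ Helmert⁻¹: X=4346086.1530, Y=-2816574.8671, Z=-3711542.5216
→ Helmert⁻¹: X=4345950.3504, Y=-2817252.4812, Z=-3711110.1577
→ geod (Bowring, a=6378137.000): φ=-35.80550000°, λ=-32.95323300°, h=682.8930 m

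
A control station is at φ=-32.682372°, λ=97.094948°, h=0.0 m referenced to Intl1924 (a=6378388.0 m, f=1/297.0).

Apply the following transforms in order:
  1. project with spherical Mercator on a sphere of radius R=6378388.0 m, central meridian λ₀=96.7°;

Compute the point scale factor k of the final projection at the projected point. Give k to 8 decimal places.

start: φ=-32.682372°, λ=97.094948°, h=0.000 m
→ into merc (λ₀=96.7°): φ=-32.68237200°, λ−λ₀=0.39494800°
scale k = 1.18810429

1.18810429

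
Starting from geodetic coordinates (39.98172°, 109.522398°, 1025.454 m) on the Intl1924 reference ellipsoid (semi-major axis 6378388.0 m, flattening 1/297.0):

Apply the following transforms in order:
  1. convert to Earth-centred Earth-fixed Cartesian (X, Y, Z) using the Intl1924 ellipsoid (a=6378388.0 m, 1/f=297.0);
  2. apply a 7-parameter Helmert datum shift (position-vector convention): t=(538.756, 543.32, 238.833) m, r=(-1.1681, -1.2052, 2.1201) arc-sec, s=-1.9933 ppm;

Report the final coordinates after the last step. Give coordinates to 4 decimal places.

X=-1635323.8284 m, Y=4614149.3305 m, Z=4077352.6243 m

start: φ=39.981720°, λ=109.522398°, h=1025.454 m
→ ECEF (a=6378388.000, f=1/297.0): X=-1635794.6013, Y=4613608.9310, Z=4077157.6035
→ Helmert 7p (PV): X=-1635323.8284, Y=4614149.3305, Z=4077352.6243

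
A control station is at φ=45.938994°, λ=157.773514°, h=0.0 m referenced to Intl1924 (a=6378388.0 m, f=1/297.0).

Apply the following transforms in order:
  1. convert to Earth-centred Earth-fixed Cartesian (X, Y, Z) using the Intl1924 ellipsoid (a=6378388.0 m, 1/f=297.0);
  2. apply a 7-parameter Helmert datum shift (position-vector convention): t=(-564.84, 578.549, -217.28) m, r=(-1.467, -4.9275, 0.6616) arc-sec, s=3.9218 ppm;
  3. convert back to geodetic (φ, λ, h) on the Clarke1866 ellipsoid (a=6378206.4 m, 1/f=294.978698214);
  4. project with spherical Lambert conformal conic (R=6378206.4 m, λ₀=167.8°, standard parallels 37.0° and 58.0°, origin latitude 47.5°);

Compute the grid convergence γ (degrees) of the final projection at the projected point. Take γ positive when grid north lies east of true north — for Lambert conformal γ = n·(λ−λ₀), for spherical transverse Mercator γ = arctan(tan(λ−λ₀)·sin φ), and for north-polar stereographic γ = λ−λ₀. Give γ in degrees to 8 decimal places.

-7.43751868

start: φ=45.938994°, λ=157.773514°, h=0.000 m
→ ECEF (a=6378388.000, f=1/297.0): X=-4113239.3739, Y=1680800.3941, Z=4560617.5701
→ Helmert 7p (PV): X=-4113934.6863, Y=1681404.7777, Z=4560307.9593
→ geod (Bowring, a=6378206.400): φ=45.93273597°, λ=157.76969202°, h=641.3042 m
→ into lcc (λ₀=167.8°): φ=45.93273597°, λ−λ₀=-10.03030798°
convergence γ = -7.43751868°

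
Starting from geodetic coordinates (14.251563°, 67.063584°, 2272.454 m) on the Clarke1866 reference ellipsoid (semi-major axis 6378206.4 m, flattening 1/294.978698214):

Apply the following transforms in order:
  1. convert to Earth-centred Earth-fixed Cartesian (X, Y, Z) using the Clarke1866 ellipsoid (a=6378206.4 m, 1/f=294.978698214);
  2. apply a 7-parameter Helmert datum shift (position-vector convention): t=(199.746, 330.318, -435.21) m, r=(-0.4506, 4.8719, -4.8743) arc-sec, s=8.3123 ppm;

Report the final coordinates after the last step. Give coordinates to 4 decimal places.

X=2410892.8157 m, Y=5696677.5727 m, Z=1559944.8879 m

start: φ=14.251563°, λ=67.063584°, h=2272.454 m
→ ECEF (a=6378206.400, f=1/294.978698214): X=2410501.5625, Y=5696353.4597, Z=1560436.5069
→ Helmert 7p (PV): X=2410892.8157, Y=5696677.5727, Z=1559944.8879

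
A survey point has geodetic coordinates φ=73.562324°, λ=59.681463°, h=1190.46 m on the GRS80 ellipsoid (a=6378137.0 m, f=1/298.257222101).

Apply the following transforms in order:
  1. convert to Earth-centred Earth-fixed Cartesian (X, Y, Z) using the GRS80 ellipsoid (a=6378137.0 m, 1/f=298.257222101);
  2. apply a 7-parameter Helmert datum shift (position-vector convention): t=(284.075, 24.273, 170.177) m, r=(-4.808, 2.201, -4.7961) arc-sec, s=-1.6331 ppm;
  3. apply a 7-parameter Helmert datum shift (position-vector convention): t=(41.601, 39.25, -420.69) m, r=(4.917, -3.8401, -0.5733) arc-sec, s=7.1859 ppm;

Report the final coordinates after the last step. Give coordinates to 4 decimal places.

X=914404.9764 m, Y=1563147.8560 m, Z=6096228.6114 m

start: φ=73.562324°, λ=59.681463°, h=1190.460 m
→ ECEF (a=6378137.000, f=1/298.257222101): X=914081.9804, Y=1563102.6741, Z=6096437.1704
→ Helmert 7p (PV): X=914465.9615, Y=1563245.2468, Z=6096551.2018
→ Helmert 7p (PV): X=914404.9764, Y=1563147.8560, Z=6096228.6114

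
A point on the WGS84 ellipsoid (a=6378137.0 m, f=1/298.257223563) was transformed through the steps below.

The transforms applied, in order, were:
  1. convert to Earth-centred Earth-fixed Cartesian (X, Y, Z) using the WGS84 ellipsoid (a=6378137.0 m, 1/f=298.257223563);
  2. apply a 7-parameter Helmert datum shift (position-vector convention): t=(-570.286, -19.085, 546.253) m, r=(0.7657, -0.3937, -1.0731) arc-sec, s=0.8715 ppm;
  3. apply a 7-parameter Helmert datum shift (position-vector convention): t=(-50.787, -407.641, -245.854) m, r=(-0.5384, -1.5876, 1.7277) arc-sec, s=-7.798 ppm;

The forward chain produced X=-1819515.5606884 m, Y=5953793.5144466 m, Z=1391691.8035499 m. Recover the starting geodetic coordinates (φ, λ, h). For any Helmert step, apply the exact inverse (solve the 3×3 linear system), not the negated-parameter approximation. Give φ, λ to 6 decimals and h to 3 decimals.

start: X=-1819515.5607, Y=5953793.5144, Z=1391691.8035 m
→ Helmert⁻¹: X=-1819418.3744, Y=5954259.1930, Z=1391978.0579
→ Helmert⁻¹: X=-1818874.8248, Y=5954268.7913, Z=1391411.9604
→ geod (Bowring, a=6378137.000): φ=12.68005200°, λ=106.98655400°, h=2356.1400 m

φ=12.680052°, λ=106.986554°, h=2356.140 m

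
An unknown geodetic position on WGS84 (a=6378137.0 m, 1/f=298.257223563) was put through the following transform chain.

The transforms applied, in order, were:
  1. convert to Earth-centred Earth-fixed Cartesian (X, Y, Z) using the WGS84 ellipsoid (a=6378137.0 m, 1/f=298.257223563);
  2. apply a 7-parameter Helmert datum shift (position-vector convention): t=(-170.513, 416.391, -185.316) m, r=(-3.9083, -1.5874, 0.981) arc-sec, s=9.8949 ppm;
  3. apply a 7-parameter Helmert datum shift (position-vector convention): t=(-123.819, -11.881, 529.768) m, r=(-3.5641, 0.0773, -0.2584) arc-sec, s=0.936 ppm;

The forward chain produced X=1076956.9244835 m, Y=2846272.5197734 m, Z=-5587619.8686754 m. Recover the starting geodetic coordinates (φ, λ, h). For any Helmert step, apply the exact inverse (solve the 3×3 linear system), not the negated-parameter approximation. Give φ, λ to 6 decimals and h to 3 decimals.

start: X=1076956.9245, Y=2846272.5198, Z=-5587619.8687 m
→ Helmert⁻¹: X=1077078.2637, Y=2846379.6440, Z=-5588094.8192
→ Helmert⁻¹: X=1077208.6500, Y=2846035.8472, Z=-5587808.5755
→ geod (Bowring, a=6378137.000): φ=-61.58898100°, λ=69.26862600°, h=1071.3400 m

φ=-61.588981°, λ=69.268626°, h=1071.340 m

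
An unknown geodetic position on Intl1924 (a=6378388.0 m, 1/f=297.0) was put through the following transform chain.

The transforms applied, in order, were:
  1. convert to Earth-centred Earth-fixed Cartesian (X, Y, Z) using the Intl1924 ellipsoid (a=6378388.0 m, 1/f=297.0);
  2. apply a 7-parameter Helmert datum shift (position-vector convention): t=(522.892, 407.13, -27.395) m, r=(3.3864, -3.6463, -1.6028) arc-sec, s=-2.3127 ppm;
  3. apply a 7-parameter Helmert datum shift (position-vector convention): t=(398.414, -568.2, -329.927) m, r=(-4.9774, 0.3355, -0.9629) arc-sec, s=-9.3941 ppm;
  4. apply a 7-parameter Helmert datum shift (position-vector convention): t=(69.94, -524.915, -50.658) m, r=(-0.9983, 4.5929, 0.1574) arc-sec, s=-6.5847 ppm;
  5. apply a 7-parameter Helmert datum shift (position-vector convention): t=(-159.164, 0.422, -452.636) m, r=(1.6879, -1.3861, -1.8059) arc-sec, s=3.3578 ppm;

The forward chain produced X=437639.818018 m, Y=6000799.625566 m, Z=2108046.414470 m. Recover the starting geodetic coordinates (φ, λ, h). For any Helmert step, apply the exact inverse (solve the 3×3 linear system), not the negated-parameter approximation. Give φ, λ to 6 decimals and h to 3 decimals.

φ=19.435251°, λ=85.838320°, h=281.969 m

start: X=437639.8180, Y=6000799.6256, Z=2108046.4145 m
→ Helmert⁻¹: X=437759.1422, Y=6000800.1406, Z=2108439.9233
→ Helmert⁻¹: X=437649.7129, Y=6001354.0337, Z=2108543.2562
→ Helmert⁻¹: X=437223.9575, Y=6001929.7645, Z=2109038.5388
→ Helmert⁻¹: X=436692.7214, Y=6001574.5320, Z=2108964.5595
→ geod (Bowring, a=6378388.000): φ=19.43525100°, λ=85.83832000°, h=281.9690 m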